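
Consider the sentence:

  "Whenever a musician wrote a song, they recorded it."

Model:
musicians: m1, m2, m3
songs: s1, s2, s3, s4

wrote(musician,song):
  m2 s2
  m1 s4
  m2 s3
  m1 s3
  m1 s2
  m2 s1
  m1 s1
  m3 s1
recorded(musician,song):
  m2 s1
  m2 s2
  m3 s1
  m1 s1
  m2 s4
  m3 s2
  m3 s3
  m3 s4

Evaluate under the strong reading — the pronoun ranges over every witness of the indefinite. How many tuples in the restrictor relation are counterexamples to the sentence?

"it" takes "a song" as antecedent — a donkey pronoun bound across the clause boundary.
Strong reading: for every (m,s) with wrote(m,s), recorded(m,s).
Restrictor pairs: (m1,s1) ✓  (m1,s2) ✗  (m1,s3) ✗  (m1,s4) ✗  (m2,s1) ✓  (m2,s2) ✓  (m2,s3) ✗  (m3,s1) ✓
Counterexamples (restrictor pairs failing the scope): 4.

4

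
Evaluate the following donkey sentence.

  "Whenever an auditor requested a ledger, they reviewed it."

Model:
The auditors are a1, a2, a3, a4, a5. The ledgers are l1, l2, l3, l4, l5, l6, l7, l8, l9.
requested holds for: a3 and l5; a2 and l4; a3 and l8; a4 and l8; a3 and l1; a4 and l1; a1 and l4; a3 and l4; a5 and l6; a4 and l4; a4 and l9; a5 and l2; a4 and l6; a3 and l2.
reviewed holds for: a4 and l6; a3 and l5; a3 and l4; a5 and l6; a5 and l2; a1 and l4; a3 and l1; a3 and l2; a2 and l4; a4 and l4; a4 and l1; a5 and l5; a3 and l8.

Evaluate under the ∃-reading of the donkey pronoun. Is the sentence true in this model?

True

"it" takes "a ledger" as antecedent — a donkey pronoun bound across the clause boundary.
Weak reading: every auditor a with some requested-ledger has at least one requested-ledger l such that reviewed(a,l).
Per auditor: a1:✓  a2:✓  a3:✓  a4:✓  a5:✓
Every auditor in the restrictor has a witness.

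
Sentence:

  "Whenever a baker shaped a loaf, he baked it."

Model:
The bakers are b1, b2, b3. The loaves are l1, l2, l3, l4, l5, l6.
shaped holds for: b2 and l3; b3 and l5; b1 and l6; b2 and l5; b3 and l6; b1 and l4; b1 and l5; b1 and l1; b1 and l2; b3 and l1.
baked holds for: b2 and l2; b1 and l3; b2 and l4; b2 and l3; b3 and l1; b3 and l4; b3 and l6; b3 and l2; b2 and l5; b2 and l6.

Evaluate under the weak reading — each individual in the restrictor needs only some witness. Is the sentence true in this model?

"it" takes "a loaf" as antecedent — a donkey pronoun bound across the clause boundary.
Weak reading: every baker b with some shaped-loaf has at least one shaped-loaf l such that baked(b,l).
Per baker: b1:✗  b2:✓  b3:✓
b1 has no witness among its shaped-loaves.

False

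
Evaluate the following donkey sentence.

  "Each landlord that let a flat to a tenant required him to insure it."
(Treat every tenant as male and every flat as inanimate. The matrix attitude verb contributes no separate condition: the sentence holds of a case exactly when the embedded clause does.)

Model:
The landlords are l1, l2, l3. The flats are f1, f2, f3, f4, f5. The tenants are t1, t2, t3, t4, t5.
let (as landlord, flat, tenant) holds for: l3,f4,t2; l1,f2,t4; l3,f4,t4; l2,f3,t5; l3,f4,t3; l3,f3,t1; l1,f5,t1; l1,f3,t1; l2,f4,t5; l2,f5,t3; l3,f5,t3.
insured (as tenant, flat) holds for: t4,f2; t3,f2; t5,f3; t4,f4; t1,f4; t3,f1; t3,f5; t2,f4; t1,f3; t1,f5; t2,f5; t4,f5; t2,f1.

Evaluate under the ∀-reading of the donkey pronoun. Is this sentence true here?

False

"him" takes "a tenant" as antecedent and "it" takes "a flat"; both are donkey pronouns co-varying with the restrictor.
Strong reading: for every (l,f,t) with let(l,f,t), insured(t,f).
Restrictor triples: (l1,f2,t4)→insured(t4,f2) ✓  (l1,f3,t1)→insured(t1,f3) ✓  (l1,f5,t1)→insured(t1,f5) ✓  (l2,f3,t5)→insured(t5,f3) ✓  (l2,f4,t5)→insured(t5,f4) ✗  (l2,f5,t3)→insured(t3,f5) ✓  (l3,f3,t1)→insured(t1,f3) ✓  (l3,f4,t2)→insured(t2,f4) ✓  (l3,f4,t3)→insured(t3,f4) ✗  (l3,f4,t4)→insured(t4,f4) ✓  (l3,f5,t3)→insured(t3,f5) ✓
Counterexample: (l2,f4,t5) — insured(t5,f4) does not hold.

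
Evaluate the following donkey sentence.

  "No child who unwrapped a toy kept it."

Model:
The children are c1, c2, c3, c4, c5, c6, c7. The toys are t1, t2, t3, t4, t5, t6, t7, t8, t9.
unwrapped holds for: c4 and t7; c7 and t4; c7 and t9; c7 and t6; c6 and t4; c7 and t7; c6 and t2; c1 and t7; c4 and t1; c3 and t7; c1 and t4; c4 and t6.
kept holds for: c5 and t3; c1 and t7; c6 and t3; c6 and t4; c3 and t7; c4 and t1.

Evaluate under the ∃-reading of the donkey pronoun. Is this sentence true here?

"it" takes "a toy" as antecedent — a donkey pronoun bound across the clause boundary.
Truth condition: for no (c,t) with unwrapped(c,t) does kept(c,t) hold.
Restrictor pairs — does the scope hold? (c1,t4):fails  (c1,t7):holds  (c3,t7):holds  (c4,t1):holds  (c4,t6):fails  (c4,t7):fails  (c6,t2):fails  (c6,t4):holds  (c7,t4):fails  (c7,t6):fails  (c7,t7):fails  (c7,t9):fails
Scope holds for 4 pair(s), so the sentence is false.

False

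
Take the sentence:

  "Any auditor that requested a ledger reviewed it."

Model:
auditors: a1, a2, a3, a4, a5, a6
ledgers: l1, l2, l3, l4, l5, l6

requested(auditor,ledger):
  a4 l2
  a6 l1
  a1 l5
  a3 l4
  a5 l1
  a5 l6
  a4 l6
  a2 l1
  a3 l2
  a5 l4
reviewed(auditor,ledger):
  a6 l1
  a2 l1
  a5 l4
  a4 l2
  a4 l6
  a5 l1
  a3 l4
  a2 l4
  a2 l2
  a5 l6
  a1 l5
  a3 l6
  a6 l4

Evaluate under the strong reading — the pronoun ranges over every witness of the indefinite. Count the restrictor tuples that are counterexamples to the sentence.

"it" takes "a ledger" as antecedent — a donkey pronoun bound across the clause boundary.
Strong reading: for every (a,l) with requested(a,l), reviewed(a,l).
Restrictor pairs: (a1,l5) ✓  (a2,l1) ✓  (a3,l2) ✗  (a3,l4) ✓  (a4,l2) ✓  (a4,l6) ✓  (a5,l1) ✓  (a5,l4) ✓  (a5,l6) ✓  (a6,l1) ✓
Counterexamples (restrictor pairs failing the scope): 1.

1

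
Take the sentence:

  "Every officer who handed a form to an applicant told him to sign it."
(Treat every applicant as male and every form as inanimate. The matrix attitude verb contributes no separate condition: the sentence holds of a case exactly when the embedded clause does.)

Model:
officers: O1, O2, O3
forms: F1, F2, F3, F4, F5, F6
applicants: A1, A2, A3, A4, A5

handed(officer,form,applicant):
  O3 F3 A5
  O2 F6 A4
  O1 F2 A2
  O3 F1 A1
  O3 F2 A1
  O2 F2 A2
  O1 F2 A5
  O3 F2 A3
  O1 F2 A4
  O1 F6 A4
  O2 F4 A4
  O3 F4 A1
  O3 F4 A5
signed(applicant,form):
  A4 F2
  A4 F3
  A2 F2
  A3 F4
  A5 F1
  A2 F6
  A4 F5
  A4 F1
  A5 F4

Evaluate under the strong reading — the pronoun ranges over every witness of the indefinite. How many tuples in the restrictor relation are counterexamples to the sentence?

9

"him" takes "an applicant" as antecedent and "it" takes "a form"; both are donkey pronouns co-varying with the restrictor.
Strong reading: for every (o,f,a) with handed(o,f,a), signed(a,f).
Restrictor triples: (O1,F2,A2)→signed(A2,F2) ✓  (O1,F2,A4)→signed(A4,F2) ✓  (O1,F2,A5)→signed(A5,F2) ✗  (O1,F6,A4)→signed(A4,F6) ✗  (O2,F2,A2)→signed(A2,F2) ✓  (O2,F4,A4)→signed(A4,F4) ✗  (O2,F6,A4)→signed(A4,F6) ✗  (O3,F1,A1)→signed(A1,F1) ✗  (O3,F2,A1)→signed(A1,F2) ✗  (O3,F2,A3)→signed(A3,F2) ✗  (O3,F3,A5)→signed(A5,F3) ✗  (O3,F4,A1)→signed(A1,F4) ✗  (O3,F4,A5)→signed(A5,F4) ✓
Counterexamples (restrictor triples failing the scope): 9.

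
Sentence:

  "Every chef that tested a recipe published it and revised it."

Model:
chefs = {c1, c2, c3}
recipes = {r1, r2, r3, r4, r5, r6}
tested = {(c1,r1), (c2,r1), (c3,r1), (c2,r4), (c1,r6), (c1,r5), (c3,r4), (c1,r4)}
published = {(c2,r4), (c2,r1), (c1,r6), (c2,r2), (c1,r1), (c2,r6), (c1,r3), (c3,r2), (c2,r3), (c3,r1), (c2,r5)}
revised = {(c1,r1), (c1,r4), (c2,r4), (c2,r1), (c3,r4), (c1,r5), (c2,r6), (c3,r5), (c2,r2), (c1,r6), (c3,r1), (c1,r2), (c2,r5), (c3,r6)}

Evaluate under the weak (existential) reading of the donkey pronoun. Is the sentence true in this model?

True

"it" takes "a recipe" as antecedent — a donkey pronoun bound across the clause boundary.
Weak reading: every chef c with some tested-recipe has at least one tested-recipe r such that published(c,r) ∧ revised(c,r).
Per chef: c1:✓  c2:✓  c3:✓
Every chef in the restrictor has a witness.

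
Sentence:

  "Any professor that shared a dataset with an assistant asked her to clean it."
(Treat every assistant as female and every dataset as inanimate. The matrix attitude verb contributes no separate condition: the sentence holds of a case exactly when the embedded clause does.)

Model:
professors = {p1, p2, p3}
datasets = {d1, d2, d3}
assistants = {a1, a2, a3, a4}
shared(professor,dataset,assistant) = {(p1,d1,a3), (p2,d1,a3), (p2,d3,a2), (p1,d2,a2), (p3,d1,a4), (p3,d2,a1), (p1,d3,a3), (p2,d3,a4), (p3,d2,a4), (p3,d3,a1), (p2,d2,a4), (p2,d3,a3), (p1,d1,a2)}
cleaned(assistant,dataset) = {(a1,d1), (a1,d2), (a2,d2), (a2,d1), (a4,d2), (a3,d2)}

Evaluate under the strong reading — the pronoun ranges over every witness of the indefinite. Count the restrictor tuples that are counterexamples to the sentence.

"her" takes "an assistant" as antecedent and "it" takes "a dataset"; both are donkey pronouns co-varying with the restrictor.
Strong reading: for every (p,d,a) with shared(p,d,a), cleaned(a,d).
Restrictor triples: (p1,d1,a2)→cleaned(a2,d1) ✓  (p1,d1,a3)→cleaned(a3,d1) ✗  (p1,d2,a2)→cleaned(a2,d2) ✓  (p1,d3,a3)→cleaned(a3,d3) ✗  (p2,d1,a3)→cleaned(a3,d1) ✗  (p2,d2,a4)→cleaned(a4,d2) ✓  (p2,d3,a2)→cleaned(a2,d3) ✗  (p2,d3,a3)→cleaned(a3,d3) ✗  (p2,d3,a4)→cleaned(a4,d3) ✗  (p3,d1,a4)→cleaned(a4,d1) ✗  (p3,d2,a1)→cleaned(a1,d2) ✓  (p3,d2,a4)→cleaned(a4,d2) ✓  (p3,d3,a1)→cleaned(a1,d3) ✗
Counterexamples (restrictor triples failing the scope): 8.

8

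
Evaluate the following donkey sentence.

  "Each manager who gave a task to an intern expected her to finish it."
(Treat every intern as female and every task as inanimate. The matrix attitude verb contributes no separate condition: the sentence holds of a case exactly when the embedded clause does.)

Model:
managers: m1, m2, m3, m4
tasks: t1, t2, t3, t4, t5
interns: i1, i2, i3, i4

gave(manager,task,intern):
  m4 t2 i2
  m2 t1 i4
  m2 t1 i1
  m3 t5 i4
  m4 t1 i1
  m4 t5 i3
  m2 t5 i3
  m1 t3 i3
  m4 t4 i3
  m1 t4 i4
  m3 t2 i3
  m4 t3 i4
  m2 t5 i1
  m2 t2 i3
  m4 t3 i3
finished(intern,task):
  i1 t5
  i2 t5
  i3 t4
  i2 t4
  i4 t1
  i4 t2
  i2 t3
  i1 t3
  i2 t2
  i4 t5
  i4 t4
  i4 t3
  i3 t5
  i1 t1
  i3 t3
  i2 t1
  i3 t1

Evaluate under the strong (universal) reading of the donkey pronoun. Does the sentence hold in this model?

"her" takes "an intern" as antecedent and "it" takes "a task"; both are donkey pronouns co-varying with the restrictor.
Strong reading: for every (m,t,i) with gave(m,t,i), finished(i,t).
Restrictor triples: (m1,t3,i3)→finished(i3,t3) ✓  (m1,t4,i4)→finished(i4,t4) ✓  (m2,t1,i1)→finished(i1,t1) ✓  (m2,t1,i4)→finished(i4,t1) ✓  (m2,t2,i3)→finished(i3,t2) ✗  (m2,t5,i1)→finished(i1,t5) ✓  (m2,t5,i3)→finished(i3,t5) ✓  (m3,t2,i3)→finished(i3,t2) ✗  (m3,t5,i4)→finished(i4,t5) ✓  (m4,t1,i1)→finished(i1,t1) ✓  (m4,t2,i2)→finished(i2,t2) ✓  (m4,t3,i3)→finished(i3,t3) ✓  (m4,t3,i4)→finished(i4,t3) ✓  (m4,t4,i3)→finished(i3,t4) ✓  (m4,t5,i3)→finished(i3,t5) ✓
Counterexample: (m2,t2,i3) — finished(i3,t2) does not hold.

False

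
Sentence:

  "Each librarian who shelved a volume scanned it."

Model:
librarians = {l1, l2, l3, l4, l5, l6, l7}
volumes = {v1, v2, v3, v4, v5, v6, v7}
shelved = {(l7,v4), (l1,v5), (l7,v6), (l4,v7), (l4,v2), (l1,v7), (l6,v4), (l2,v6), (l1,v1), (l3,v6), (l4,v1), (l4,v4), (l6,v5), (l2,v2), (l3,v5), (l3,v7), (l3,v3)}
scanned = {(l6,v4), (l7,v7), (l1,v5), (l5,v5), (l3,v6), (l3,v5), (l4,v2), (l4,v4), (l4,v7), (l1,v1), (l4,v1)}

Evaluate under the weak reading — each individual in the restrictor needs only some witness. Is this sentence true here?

"it" takes "a volume" as antecedent — a donkey pronoun bound across the clause boundary.
Weak reading: every librarian l with some shelved-volume has at least one shelved-volume v such that scanned(l,v).
Per librarian: l1:✓  l2:✗  l3:✓  l4:✓  l6:✓  l7:✗
l2 has no witness among its shelved-volumes.

False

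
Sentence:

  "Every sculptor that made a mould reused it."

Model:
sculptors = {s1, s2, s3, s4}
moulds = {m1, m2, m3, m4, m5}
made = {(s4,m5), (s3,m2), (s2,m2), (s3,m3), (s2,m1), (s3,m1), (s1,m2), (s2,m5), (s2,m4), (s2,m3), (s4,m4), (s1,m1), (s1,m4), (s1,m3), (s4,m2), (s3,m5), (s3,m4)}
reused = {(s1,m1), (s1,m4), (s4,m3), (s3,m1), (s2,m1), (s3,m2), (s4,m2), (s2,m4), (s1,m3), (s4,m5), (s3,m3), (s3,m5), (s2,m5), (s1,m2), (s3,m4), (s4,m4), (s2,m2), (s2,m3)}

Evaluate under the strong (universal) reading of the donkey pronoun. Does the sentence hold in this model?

True

"it" takes "a mould" as antecedent — a donkey pronoun bound across the clause boundary.
Strong reading: for every (s,m) with made(s,m), reused(s,m).
Restrictor pairs: (s1,m1) ✓  (s1,m2) ✓  (s1,m3) ✓  (s1,m4) ✓  (s2,m1) ✓  (s2,m2) ✓  (s2,m3) ✓  (s2,m4) ✓  (s2,m5) ✓  (s3,m1) ✓  (s3,m2) ✓  (s3,m3) ✓  (s3,m4) ✓  (s3,m5) ✓  (s4,m2) ✓  (s4,m4) ✓  (s4,m5) ✓
Every restrictor pair satisfies the scope.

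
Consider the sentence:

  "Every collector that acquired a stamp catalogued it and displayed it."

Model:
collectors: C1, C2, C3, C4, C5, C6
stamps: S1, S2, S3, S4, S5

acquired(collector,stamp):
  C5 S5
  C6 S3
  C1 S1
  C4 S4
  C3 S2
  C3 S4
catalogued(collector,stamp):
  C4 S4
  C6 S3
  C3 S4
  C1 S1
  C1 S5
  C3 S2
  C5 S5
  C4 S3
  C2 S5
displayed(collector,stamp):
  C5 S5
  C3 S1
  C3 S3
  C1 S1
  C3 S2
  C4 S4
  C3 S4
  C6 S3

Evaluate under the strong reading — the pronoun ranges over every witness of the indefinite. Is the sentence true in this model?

"it" takes "a stamp" as antecedent — a donkey pronoun bound across the clause boundary.
Strong reading: for every (c,s) with acquired(c,s), catalogued(c,s) ∧ displayed(c,s).
Restrictor pairs: (C1,S1) ✓  (C3,S2) ✓  (C3,S4) ✓  (C4,S4) ✓  (C5,S5) ✓  (C6,S3) ✓
Every restrictor pair satisfies the scope.

True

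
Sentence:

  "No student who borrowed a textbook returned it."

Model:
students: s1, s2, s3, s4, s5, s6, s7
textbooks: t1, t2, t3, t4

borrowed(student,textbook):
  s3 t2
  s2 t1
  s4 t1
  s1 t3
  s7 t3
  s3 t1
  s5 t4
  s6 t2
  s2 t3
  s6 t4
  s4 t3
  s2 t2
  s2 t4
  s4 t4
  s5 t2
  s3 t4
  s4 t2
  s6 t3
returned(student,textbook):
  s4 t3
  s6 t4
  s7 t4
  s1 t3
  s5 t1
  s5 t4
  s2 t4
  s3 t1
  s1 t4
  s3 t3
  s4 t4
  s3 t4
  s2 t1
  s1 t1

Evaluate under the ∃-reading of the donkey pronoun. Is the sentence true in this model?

False

"it" takes "a textbook" as antecedent — a donkey pronoun bound across the clause boundary.
Truth condition: for no (s,t) with borrowed(s,t) does returned(s,t) hold.
Restrictor pairs — does the scope hold? (s1,t3):holds  (s2,t1):holds  (s2,t2):fails  (s2,t3):fails  (s2,t4):holds  (s3,t1):holds  (s3,t2):fails  (s3,t4):holds  (s4,t1):fails  (s4,t2):fails  (s4,t3):holds  (s4,t4):holds  (s5,t2):fails  (s5,t4):holds  (s6,t2):fails  (s6,t3):fails  (s6,t4):holds  (s7,t3):fails
Scope holds for 9 pair(s), so the sentence is false.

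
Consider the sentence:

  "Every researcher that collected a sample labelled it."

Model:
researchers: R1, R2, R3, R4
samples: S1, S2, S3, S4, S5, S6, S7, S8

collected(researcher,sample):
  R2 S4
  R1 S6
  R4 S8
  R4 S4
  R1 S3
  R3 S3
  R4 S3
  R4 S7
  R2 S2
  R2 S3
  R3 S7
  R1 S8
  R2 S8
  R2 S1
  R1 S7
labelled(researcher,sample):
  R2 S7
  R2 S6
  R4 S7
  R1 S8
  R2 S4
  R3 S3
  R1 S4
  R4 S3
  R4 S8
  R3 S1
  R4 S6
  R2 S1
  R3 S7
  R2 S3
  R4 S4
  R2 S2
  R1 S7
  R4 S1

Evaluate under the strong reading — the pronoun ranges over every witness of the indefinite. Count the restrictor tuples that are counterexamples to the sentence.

3

"it" takes "a sample" as antecedent — a donkey pronoun bound across the clause boundary.
Strong reading: for every (r,s) with collected(r,s), labelled(r,s).
Restrictor pairs: (R1,S3) ✗  (R1,S6) ✗  (R1,S7) ✓  (R1,S8) ✓  (R2,S1) ✓  (R2,S2) ✓  (R2,S3) ✓  (R2,S4) ✓  (R2,S8) ✗  (R3,S3) ✓  (R3,S7) ✓  (R4,S3) ✓  (R4,S4) ✓  (R4,S7) ✓  (R4,S8) ✓
Counterexamples (restrictor pairs failing the scope): 3.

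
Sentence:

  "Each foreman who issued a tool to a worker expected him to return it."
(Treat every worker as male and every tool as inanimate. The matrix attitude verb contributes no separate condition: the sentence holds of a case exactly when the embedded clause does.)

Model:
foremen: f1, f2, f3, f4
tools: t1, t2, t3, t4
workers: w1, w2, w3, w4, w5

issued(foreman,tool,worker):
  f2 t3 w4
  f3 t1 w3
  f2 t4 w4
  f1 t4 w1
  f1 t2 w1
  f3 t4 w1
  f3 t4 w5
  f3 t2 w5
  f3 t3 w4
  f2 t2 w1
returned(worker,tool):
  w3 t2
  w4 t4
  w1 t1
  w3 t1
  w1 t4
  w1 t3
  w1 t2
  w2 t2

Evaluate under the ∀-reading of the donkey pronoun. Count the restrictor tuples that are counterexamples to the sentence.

4

"him" takes "a worker" as antecedent and "it" takes "a tool"; both are donkey pronouns co-varying with the restrictor.
Strong reading: for every (f,t,w) with issued(f,t,w), returned(w,t).
Restrictor triples: (f1,t2,w1)→returned(w1,t2) ✓  (f1,t4,w1)→returned(w1,t4) ✓  (f2,t2,w1)→returned(w1,t2) ✓  (f2,t3,w4)→returned(w4,t3) ✗  (f2,t4,w4)→returned(w4,t4) ✓  (f3,t1,w3)→returned(w3,t1) ✓  (f3,t2,w5)→returned(w5,t2) ✗  (f3,t3,w4)→returned(w4,t3) ✗  (f3,t4,w1)→returned(w1,t4) ✓  (f3,t4,w5)→returned(w5,t4) ✗
Counterexamples (restrictor triples failing the scope): 4.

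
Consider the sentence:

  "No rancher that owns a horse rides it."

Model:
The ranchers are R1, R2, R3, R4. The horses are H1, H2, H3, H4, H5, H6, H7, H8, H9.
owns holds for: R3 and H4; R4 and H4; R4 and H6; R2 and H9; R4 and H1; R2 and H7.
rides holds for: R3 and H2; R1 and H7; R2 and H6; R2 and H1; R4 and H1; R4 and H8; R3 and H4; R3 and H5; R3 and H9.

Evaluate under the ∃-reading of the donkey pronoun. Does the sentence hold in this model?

"it" takes "a horse" as antecedent — a donkey pronoun bound across the clause boundary.
Truth condition: for no (r,h) with owns(r,h) does rides(r,h) hold.
Restrictor pairs — does the scope hold? (R2,H7):fails  (R2,H9):fails  (R3,H4):holds  (R4,H1):holds  (R4,H4):fails  (R4,H6):fails
Scope holds for 2 pair(s), so the sentence is false.

False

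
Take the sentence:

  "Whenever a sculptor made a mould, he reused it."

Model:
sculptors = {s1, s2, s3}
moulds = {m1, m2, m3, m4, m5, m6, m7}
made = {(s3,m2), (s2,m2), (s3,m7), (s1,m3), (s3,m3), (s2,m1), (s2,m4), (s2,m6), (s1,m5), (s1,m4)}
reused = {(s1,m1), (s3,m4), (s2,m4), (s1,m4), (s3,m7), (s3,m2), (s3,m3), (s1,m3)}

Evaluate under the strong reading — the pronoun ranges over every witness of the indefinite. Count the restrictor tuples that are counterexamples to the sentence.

4

"it" takes "a mould" as antecedent — a donkey pronoun bound across the clause boundary.
Strong reading: for every (s,m) with made(s,m), reused(s,m).
Restrictor pairs: (s1,m3) ✓  (s1,m4) ✓  (s1,m5) ✗  (s2,m1) ✗  (s2,m2) ✗  (s2,m4) ✓  (s2,m6) ✗  (s3,m2) ✓  (s3,m3) ✓  (s3,m7) ✓
Counterexamples (restrictor pairs failing the scope): 4.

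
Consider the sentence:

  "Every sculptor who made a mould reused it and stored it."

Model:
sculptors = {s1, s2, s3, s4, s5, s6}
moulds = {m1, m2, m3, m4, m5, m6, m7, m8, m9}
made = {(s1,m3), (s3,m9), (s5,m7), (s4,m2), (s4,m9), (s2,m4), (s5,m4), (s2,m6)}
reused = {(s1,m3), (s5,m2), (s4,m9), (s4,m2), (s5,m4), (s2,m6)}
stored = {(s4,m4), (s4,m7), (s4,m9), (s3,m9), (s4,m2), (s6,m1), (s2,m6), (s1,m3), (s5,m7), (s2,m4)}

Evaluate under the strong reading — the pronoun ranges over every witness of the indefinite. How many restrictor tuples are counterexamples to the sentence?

"it" takes "a mould" as antecedent — a donkey pronoun bound across the clause boundary.
Strong reading: for every (s,m) with made(s,m), reused(s,m) ∧ stored(s,m).
Restrictor pairs: (s1,m3) ✓  (s2,m4) ✗  (s2,m6) ✓  (s3,m9) ✗  (s4,m2) ✓  (s4,m9) ✓  (s5,m4) ✗  (s5,m7) ✗
Counterexamples (restrictor pairs failing the scope): 4.

4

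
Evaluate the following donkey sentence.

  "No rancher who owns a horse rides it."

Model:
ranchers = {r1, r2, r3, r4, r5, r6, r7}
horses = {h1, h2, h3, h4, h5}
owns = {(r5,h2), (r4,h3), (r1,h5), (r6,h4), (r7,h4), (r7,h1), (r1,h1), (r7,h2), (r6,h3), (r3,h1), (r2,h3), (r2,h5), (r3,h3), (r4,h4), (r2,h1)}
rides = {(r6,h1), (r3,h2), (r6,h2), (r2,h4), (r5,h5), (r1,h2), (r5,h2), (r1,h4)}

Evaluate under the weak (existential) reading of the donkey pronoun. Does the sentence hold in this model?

False

"it" takes "a horse" as antecedent — a donkey pronoun bound across the clause boundary.
Truth condition: for no (r,h) with owns(r,h) does rides(r,h) hold.
Restrictor pairs — does the scope hold? (r1,h1):fails  (r1,h5):fails  (r2,h1):fails  (r2,h3):fails  (r2,h5):fails  (r3,h1):fails  (r3,h3):fails  (r4,h3):fails  (r4,h4):fails  (r5,h2):holds  (r6,h3):fails  (r6,h4):fails  (r7,h1):fails  (r7,h2):fails  (r7,h4):fails
Scope holds for 1 pair(s), so the sentence is false.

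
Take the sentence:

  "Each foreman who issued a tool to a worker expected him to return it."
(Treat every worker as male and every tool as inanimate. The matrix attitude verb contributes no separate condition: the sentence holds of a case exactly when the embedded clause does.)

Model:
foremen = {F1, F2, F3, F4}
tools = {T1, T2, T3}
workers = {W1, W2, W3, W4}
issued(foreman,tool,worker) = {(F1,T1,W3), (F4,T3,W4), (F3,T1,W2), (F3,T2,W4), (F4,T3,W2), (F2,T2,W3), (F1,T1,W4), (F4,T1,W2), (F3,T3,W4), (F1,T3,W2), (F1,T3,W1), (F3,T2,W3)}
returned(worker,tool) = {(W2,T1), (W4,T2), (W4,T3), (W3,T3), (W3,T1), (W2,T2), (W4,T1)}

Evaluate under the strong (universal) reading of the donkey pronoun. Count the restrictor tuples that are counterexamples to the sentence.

"him" takes "a worker" as antecedent and "it" takes "a tool"; both are donkey pronouns co-varying with the restrictor.
Strong reading: for every (f,t,w) with issued(f,t,w), returned(w,t).
Restrictor triples: (F1,T1,W3)→returned(W3,T1) ✓  (F1,T1,W4)→returned(W4,T1) ✓  (F1,T3,W1)→returned(W1,T3) ✗  (F1,T3,W2)→returned(W2,T3) ✗  (F2,T2,W3)→returned(W3,T2) ✗  (F3,T1,W2)→returned(W2,T1) ✓  (F3,T2,W3)→returned(W3,T2) ✗  (F3,T2,W4)→returned(W4,T2) ✓  (F3,T3,W4)→returned(W4,T3) ✓  (F4,T1,W2)→returned(W2,T1) ✓  (F4,T3,W2)→returned(W2,T3) ✗  (F4,T3,W4)→returned(W4,T3) ✓
Counterexamples (restrictor triples failing the scope): 5.

5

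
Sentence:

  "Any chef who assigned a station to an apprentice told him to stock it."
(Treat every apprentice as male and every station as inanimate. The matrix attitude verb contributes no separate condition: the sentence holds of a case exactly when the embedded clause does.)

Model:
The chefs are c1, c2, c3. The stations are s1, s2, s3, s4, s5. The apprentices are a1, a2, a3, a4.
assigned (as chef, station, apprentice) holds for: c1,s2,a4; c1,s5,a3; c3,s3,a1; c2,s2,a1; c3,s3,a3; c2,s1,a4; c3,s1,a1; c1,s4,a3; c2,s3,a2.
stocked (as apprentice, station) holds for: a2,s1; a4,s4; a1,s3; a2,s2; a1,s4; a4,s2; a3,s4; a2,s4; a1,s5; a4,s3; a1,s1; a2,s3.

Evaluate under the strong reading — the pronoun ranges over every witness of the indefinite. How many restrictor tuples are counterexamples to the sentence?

4

"him" takes "an apprentice" as antecedent and "it" takes "a station"; both are donkey pronouns co-varying with the restrictor.
Strong reading: for every (c,s,a) with assigned(c,s,a), stocked(a,s).
Restrictor triples: (c1,s2,a4)→stocked(a4,s2) ✓  (c1,s4,a3)→stocked(a3,s4) ✓  (c1,s5,a3)→stocked(a3,s5) ✗  (c2,s1,a4)→stocked(a4,s1) ✗  (c2,s2,a1)→stocked(a1,s2) ✗  (c2,s3,a2)→stocked(a2,s3) ✓  (c3,s1,a1)→stocked(a1,s1) ✓  (c3,s3,a1)→stocked(a1,s3) ✓  (c3,s3,a3)→stocked(a3,s3) ✗
Counterexamples (restrictor triples failing the scope): 4.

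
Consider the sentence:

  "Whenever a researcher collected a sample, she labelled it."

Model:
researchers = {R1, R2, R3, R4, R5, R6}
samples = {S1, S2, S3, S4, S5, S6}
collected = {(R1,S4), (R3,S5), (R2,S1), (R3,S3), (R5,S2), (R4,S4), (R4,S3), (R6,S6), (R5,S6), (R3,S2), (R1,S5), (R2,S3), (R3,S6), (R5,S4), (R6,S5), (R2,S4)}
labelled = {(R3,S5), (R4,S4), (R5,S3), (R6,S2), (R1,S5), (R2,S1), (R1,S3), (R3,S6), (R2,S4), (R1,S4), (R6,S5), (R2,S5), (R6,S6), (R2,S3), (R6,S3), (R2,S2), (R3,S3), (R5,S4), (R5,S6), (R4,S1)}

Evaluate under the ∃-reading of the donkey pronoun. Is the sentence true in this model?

"it" takes "a sample" as antecedent — a donkey pronoun bound across the clause boundary.
Weak reading: every researcher r with some collected-sample has at least one collected-sample s such that labelled(r,s).
Per researcher: R1:✓  R2:✓  R3:✓  R4:✓  R5:✓  R6:✓
Every researcher in the restrictor has a witness.

True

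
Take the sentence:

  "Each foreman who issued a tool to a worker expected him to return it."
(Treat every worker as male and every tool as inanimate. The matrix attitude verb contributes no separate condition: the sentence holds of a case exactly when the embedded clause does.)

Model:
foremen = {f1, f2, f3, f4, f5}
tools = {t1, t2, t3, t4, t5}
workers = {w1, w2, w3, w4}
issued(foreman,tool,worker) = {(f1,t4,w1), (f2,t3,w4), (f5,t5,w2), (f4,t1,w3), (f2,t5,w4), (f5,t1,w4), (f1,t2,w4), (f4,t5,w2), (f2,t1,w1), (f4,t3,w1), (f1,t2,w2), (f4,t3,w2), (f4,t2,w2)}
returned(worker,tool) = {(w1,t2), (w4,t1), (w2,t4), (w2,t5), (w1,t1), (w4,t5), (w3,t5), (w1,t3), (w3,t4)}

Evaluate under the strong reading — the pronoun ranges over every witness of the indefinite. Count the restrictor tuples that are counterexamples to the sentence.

7

"him" takes "a worker" as antecedent and "it" takes "a tool"; both are donkey pronouns co-varying with the restrictor.
Strong reading: for every (f,t,w) with issued(f,t,w), returned(w,t).
Restrictor triples: (f1,t2,w2)→returned(w2,t2) ✗  (f1,t2,w4)→returned(w4,t2) ✗  (f1,t4,w1)→returned(w1,t4) ✗  (f2,t1,w1)→returned(w1,t1) ✓  (f2,t3,w4)→returned(w4,t3) ✗  (f2,t5,w4)→returned(w4,t5) ✓  (f4,t1,w3)→returned(w3,t1) ✗  (f4,t2,w2)→returned(w2,t2) ✗  (f4,t3,w1)→returned(w1,t3) ✓  (f4,t3,w2)→returned(w2,t3) ✗  (f4,t5,w2)→returned(w2,t5) ✓  (f5,t1,w4)→returned(w4,t1) ✓  (f5,t5,w2)→returned(w2,t5) ✓
Counterexamples (restrictor triples failing the scope): 7.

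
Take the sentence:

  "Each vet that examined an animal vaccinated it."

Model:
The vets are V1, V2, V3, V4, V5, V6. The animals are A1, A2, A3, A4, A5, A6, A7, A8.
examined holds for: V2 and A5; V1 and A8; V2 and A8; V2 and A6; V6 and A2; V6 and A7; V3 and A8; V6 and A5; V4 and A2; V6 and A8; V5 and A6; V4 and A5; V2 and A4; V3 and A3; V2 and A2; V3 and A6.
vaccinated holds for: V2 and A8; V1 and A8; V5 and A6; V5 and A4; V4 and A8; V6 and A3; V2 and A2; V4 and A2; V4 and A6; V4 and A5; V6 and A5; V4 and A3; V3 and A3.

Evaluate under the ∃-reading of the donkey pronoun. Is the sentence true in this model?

True

"it" takes "an animal" as antecedent — a donkey pronoun bound across the clause boundary.
Weak reading: every vet v with some examined-animal has at least one examined-animal a such that vaccinated(v,a).
Per vet: V1:✓  V2:✓  V3:✓  V4:✓  V5:✓  V6:✓
Every vet in the restrictor has a witness.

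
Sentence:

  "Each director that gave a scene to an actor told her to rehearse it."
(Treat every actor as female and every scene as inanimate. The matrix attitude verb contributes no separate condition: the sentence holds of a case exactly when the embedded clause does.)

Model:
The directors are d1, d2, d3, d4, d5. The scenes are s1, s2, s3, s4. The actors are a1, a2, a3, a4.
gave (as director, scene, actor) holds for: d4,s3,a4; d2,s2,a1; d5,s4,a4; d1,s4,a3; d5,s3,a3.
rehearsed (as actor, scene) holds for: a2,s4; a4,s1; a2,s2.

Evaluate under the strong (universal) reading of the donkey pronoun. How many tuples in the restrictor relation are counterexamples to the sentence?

5

"her" takes "an actor" as antecedent and "it" takes "a scene"; both are donkey pronouns co-varying with the restrictor.
Strong reading: for every (d,s,a) with gave(d,s,a), rehearsed(a,s).
Restrictor triples: (d1,s4,a3)→rehearsed(a3,s4) ✗  (d2,s2,a1)→rehearsed(a1,s2) ✗  (d4,s3,a4)→rehearsed(a4,s3) ✗  (d5,s3,a3)→rehearsed(a3,s3) ✗  (d5,s4,a4)→rehearsed(a4,s4) ✗
Counterexamples (restrictor triples failing the scope): 5.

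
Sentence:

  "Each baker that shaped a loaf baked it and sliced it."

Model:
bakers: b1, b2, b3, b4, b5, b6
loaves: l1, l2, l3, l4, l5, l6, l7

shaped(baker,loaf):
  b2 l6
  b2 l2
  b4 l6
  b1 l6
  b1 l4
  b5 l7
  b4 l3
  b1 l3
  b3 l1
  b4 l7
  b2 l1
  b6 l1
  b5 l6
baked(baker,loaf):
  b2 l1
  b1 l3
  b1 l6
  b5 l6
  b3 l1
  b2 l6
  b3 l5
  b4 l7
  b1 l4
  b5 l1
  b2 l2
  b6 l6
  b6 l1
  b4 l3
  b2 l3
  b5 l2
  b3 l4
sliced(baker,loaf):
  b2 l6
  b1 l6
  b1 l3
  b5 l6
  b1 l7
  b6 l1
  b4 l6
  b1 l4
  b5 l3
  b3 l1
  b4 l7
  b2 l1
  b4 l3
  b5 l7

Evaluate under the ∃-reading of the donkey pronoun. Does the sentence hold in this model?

"it" takes "a loaf" as antecedent — a donkey pronoun bound across the clause boundary.
Weak reading: every baker b with some shaped-loaf has at least one shaped-loaf l such that baked(b,l) ∧ sliced(b,l).
Per baker: b1:✓  b2:✓  b3:✓  b4:✓  b5:✓  b6:✓
Every baker in the restrictor has a witness.

True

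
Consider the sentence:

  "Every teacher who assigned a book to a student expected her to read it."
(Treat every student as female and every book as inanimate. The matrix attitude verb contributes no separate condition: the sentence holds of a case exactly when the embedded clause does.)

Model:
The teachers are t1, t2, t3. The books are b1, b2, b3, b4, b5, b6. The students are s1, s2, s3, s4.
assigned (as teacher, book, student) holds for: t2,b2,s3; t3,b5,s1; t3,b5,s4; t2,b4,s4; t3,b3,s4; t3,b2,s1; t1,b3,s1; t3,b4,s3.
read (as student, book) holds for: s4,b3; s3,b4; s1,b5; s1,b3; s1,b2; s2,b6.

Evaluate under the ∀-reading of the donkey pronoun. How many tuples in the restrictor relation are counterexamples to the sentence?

"her" takes "a student" as antecedent and "it" takes "a book"; both are donkey pronouns co-varying with the restrictor.
Strong reading: for every (t,b,s) with assigned(t,b,s), read(s,b).
Restrictor triples: (t1,b3,s1)→read(s1,b3) ✓  (t2,b2,s3)→read(s3,b2) ✗  (t2,b4,s4)→read(s4,b4) ✗  (t3,b2,s1)→read(s1,b2) ✓  (t3,b3,s4)→read(s4,b3) ✓  (t3,b4,s3)→read(s3,b4) ✓  (t3,b5,s1)→read(s1,b5) ✓  (t3,b5,s4)→read(s4,b5) ✗
Counterexamples (restrictor triples failing the scope): 3.

3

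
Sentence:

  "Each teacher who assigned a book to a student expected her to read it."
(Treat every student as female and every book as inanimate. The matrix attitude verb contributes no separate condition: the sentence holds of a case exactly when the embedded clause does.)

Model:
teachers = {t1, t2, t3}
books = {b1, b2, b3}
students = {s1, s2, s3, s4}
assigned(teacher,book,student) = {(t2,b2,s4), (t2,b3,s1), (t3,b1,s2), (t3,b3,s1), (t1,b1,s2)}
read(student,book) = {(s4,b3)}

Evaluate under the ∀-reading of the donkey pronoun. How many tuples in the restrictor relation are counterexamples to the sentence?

"her" takes "a student" as antecedent and "it" takes "a book"; both are donkey pronouns co-varying with the restrictor.
Strong reading: for every (t,b,s) with assigned(t,b,s), read(s,b).
Restrictor triples: (t1,b1,s2)→read(s2,b1) ✗  (t2,b2,s4)→read(s4,b2) ✗  (t2,b3,s1)→read(s1,b3) ✗  (t3,b1,s2)→read(s2,b1) ✗  (t3,b3,s1)→read(s1,b3) ✗
Counterexamples (restrictor triples failing the scope): 5.

5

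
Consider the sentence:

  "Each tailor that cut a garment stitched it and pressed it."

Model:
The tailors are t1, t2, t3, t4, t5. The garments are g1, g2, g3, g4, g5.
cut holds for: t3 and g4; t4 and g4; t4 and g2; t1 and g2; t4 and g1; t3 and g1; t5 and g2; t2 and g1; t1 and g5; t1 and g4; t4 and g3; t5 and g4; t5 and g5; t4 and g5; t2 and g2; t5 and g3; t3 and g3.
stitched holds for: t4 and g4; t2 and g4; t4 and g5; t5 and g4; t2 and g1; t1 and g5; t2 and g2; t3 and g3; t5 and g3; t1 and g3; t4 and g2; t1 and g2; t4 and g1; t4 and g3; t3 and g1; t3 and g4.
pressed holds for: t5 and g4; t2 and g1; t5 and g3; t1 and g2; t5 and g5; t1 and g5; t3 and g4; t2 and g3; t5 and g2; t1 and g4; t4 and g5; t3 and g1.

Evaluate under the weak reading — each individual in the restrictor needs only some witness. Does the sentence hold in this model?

True

"it" takes "a garment" as antecedent — a donkey pronoun bound across the clause boundary.
Weak reading: every tailor t with some cut-garment has at least one cut-garment g such that stitched(t,g) ∧ pressed(t,g).
Per tailor: t1:✓  t2:✓  t3:✓  t4:✓  t5:✓
Every tailor in the restrictor has a witness.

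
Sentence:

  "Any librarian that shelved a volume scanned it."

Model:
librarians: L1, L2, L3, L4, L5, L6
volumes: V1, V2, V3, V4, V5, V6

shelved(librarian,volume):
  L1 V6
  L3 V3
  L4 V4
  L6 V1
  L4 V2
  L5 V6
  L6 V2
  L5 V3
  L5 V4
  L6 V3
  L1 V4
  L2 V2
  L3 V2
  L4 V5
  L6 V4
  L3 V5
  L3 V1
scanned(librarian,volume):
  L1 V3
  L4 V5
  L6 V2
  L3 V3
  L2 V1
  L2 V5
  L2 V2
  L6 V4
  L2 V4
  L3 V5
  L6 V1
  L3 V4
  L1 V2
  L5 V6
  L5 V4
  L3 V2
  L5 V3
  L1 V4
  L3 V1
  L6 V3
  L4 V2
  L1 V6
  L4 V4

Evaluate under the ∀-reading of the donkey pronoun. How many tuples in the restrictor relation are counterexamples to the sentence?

0

"it" takes "a volume" as antecedent — a donkey pronoun bound across the clause boundary.
Strong reading: for every (l,v) with shelved(l,v), scanned(l,v).
Restrictor pairs: (L1,V4) ✓  (L1,V6) ✓  (L2,V2) ✓  (L3,V1) ✓  (L3,V2) ✓  (L3,V3) ✓  (L3,V5) ✓  (L4,V2) ✓  (L4,V4) ✓  (L4,V5) ✓  (L5,V3) ✓  (L5,V4) ✓  (L5,V6) ✓  (L6,V1) ✓  (L6,V2) ✓  (L6,V3) ✓  (L6,V4) ✓
Counterexamples (restrictor pairs failing the scope): 0.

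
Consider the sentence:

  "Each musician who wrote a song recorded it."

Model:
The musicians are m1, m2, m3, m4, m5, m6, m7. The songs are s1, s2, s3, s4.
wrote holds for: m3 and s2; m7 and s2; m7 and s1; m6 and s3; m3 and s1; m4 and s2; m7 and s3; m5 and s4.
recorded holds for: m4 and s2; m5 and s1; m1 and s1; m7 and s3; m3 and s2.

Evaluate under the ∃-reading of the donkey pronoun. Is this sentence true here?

"it" takes "a song" as antecedent — a donkey pronoun bound across the clause boundary.
Weak reading: every musician m with some wrote-song has at least one wrote-song s such that recorded(m,s).
Per musician: m3:✓  m4:✓  m5:✗  m6:✗  m7:✓
m5 has no witness among its wrote-songs.

False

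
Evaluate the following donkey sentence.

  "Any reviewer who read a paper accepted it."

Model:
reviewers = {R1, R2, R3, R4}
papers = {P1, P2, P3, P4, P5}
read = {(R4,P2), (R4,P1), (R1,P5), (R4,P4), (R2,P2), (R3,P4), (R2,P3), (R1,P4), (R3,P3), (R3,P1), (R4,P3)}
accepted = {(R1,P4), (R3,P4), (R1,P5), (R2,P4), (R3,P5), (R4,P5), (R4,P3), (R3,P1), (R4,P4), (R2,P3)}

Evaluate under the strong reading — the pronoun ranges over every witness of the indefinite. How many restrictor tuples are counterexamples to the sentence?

4

"it" takes "a paper" as antecedent — a donkey pronoun bound across the clause boundary.
Strong reading: for every (r,p) with read(r,p), accepted(r,p).
Restrictor pairs: (R1,P4) ✓  (R1,P5) ✓  (R2,P2) ✗  (R2,P3) ✓  (R3,P1) ✓  (R3,P3) ✗  (R3,P4) ✓  (R4,P1) ✗  (R4,P2) ✗  (R4,P3) ✓  (R4,P4) ✓
Counterexamples (restrictor pairs failing the scope): 4.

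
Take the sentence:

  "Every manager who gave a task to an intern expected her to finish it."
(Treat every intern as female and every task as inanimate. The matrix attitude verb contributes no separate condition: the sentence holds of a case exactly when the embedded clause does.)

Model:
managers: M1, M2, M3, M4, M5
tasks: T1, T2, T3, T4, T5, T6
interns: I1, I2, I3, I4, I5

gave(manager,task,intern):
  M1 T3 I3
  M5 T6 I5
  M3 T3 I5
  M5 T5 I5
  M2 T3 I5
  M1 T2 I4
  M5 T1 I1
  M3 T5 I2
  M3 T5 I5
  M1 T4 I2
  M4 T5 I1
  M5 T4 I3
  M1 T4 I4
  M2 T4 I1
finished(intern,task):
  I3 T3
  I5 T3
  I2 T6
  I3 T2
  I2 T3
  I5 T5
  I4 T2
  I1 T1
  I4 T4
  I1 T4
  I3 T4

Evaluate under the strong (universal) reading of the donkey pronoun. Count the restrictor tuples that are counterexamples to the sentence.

"her" takes "an intern" as antecedent and "it" takes "a task"; both are donkey pronouns co-varying with the restrictor.
Strong reading: for every (m,t,i) with gave(m,t,i), finished(i,t).
Restrictor triples: (M1,T2,I4)→finished(I4,T2) ✓  (M1,T3,I3)→finished(I3,T3) ✓  (M1,T4,I2)→finished(I2,T4) ✗  (M1,T4,I4)→finished(I4,T4) ✓  (M2,T3,I5)→finished(I5,T3) ✓  (M2,T4,I1)→finished(I1,T4) ✓  (M3,T3,I5)→finished(I5,T3) ✓  (M3,T5,I2)→finished(I2,T5) ✗  (M3,T5,I5)→finished(I5,T5) ✓  (M4,T5,I1)→finished(I1,T5) ✗  (M5,T1,I1)→finished(I1,T1) ✓  (M5,T4,I3)→finished(I3,T4) ✓  (M5,T5,I5)→finished(I5,T5) ✓  (M5,T6,I5)→finished(I5,T6) ✗
Counterexamples (restrictor triples failing the scope): 4.

4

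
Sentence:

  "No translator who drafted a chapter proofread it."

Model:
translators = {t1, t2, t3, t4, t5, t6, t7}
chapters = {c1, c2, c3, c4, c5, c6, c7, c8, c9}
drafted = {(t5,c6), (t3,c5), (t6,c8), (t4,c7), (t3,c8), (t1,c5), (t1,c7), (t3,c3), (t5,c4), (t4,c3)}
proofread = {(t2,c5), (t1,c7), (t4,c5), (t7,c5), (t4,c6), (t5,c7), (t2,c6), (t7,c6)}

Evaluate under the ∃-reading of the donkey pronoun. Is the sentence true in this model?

"it" takes "a chapter" as antecedent — a donkey pronoun bound across the clause boundary.
Truth condition: for no (t,c) with drafted(t,c) does proofread(t,c) hold.
Restrictor pairs — does the scope hold? (t1,c5):fails  (t1,c7):holds  (t3,c3):fails  (t3,c5):fails  (t3,c8):fails  (t4,c3):fails  (t4,c7):fails  (t5,c4):fails  (t5,c6):fails  (t6,c8):fails
Scope holds for 1 pair(s), so the sentence is false.

False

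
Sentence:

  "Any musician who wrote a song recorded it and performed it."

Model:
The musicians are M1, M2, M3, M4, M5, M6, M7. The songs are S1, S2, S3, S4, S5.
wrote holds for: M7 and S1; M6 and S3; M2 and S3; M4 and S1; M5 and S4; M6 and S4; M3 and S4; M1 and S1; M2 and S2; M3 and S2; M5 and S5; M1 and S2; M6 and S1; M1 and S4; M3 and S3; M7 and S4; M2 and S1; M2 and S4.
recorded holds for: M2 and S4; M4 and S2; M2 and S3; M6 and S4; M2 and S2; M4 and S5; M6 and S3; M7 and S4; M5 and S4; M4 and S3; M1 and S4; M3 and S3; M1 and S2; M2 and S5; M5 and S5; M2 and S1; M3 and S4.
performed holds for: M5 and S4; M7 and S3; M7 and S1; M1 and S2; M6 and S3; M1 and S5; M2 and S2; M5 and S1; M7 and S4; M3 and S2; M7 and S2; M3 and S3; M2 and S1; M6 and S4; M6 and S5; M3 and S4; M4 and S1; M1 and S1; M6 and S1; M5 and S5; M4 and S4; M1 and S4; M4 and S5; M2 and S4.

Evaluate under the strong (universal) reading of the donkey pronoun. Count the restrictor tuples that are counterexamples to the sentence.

6

"it" takes "a song" as antecedent — a donkey pronoun bound across the clause boundary.
Strong reading: for every (m,s) with wrote(m,s), recorded(m,s) ∧ performed(m,s).
Restrictor pairs: (M1,S1) ✗  (M1,S2) ✓  (M1,S4) ✓  (M2,S1) ✓  (M2,S2) ✓  (M2,S3) ✗  (M2,S4) ✓  (M3,S2) ✗  (M3,S3) ✓  (M3,S4) ✓  (M4,S1) ✗  (M5,S4) ✓  (M5,S5) ✓  (M6,S1) ✗  (M6,S3) ✓  (M6,S4) ✓  (M7,S1) ✗  (M7,S4) ✓
Counterexamples (restrictor pairs failing the scope): 6.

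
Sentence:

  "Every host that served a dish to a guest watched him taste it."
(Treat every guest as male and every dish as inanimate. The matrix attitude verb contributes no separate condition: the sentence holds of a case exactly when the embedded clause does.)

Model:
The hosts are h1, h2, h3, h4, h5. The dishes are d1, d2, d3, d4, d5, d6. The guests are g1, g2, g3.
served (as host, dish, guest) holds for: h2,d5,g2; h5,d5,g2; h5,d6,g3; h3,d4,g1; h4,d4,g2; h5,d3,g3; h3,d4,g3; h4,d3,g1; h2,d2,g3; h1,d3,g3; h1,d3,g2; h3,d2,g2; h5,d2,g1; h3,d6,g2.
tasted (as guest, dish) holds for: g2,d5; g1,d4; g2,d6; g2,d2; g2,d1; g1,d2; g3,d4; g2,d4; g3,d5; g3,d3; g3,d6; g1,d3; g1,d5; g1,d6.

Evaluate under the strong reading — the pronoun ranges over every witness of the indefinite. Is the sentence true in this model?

False

"him" takes "a guest" as antecedent and "it" takes "a dish"; both are donkey pronouns co-varying with the restrictor.
Strong reading: for every (h,d,g) with served(h,d,g), tasted(g,d).
Restrictor triples: (h1,d3,g2)→tasted(g2,d3) ✗  (h1,d3,g3)→tasted(g3,d3) ✓  (h2,d2,g3)→tasted(g3,d2) ✗  (h2,d5,g2)→tasted(g2,d5) ✓  (h3,d2,g2)→tasted(g2,d2) ✓  (h3,d4,g1)→tasted(g1,d4) ✓  (h3,d4,g3)→tasted(g3,d4) ✓  (h3,d6,g2)→tasted(g2,d6) ✓  (h4,d3,g1)→tasted(g1,d3) ✓  (h4,d4,g2)→tasted(g2,d4) ✓  (h5,d2,g1)→tasted(g1,d2) ✓  (h5,d3,g3)→tasted(g3,d3) ✓  (h5,d5,g2)→tasted(g2,d5) ✓  (h5,d6,g3)→tasted(g3,d6) ✓
Counterexample: (h1,d3,g2) — tasted(g2,d3) does not hold.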